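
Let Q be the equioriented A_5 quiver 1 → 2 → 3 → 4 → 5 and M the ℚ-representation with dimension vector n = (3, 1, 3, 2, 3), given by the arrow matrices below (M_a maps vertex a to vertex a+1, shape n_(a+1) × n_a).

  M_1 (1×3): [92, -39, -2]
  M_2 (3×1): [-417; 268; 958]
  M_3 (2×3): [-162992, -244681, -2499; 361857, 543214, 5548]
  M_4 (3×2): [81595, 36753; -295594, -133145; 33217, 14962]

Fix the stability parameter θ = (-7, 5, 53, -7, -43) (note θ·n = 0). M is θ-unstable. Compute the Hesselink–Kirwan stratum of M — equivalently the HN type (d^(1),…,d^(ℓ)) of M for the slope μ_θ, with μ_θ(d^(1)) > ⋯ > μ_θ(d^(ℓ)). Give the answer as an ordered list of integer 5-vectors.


Interval decomposition of M: I[1,1]^2, I[1,5], I[3,3], I[3,5], I[5,5].
HN type (ℓ=5): μ^(1)=53; μ^(2)=2; μ^(3)=1; μ^(4)=-7; μ^(5)=-43

((0, 0, 1, 0, 0); (0, 1, 1, 1, 1); (0, 0, 1, 1, 1); (3, 0, 0, 0, 0); (0, 0, 0, 0, 1))


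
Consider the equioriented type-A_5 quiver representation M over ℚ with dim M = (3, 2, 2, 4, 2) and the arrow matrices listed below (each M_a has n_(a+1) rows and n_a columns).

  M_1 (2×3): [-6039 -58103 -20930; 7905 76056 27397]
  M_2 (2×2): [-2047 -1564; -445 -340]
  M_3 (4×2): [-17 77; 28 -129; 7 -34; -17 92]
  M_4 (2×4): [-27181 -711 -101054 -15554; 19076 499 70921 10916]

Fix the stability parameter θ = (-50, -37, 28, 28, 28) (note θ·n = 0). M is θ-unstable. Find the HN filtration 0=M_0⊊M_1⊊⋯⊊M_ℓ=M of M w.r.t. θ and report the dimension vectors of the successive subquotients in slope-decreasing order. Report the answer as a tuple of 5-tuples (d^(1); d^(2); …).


Barcode: M ≅ I[1,1], I[1,2], I[1,5], I[3,5], I[4,4]^2. HN layers by μ_θ (3 steps, strictly decreasing):
  μ^(1)=28; μ^(2)=-37; μ^(3)=-50

((0, 0, 2, 4, 2); (0, 2, 0, 0, 0); (3, 0, 0, 0, 0))


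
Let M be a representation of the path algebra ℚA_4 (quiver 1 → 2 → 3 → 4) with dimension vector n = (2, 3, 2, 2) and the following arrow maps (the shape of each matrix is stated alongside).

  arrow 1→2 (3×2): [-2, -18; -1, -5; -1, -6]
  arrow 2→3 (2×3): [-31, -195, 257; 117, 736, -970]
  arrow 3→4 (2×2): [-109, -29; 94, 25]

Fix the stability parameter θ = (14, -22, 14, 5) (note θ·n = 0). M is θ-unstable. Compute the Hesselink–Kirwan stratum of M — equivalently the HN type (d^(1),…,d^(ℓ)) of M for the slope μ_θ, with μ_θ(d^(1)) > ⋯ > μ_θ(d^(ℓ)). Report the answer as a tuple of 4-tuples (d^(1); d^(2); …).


Interval decomposition of M: I[1,2], I[1,4], I[2,4].
HN type (ℓ=3): μ^(1)=19/2; μ^(2)=-4; μ^(3)=-22

((0, 0, 2, 2); (2, 2, 0, 0); (0, 1, 0, 0))


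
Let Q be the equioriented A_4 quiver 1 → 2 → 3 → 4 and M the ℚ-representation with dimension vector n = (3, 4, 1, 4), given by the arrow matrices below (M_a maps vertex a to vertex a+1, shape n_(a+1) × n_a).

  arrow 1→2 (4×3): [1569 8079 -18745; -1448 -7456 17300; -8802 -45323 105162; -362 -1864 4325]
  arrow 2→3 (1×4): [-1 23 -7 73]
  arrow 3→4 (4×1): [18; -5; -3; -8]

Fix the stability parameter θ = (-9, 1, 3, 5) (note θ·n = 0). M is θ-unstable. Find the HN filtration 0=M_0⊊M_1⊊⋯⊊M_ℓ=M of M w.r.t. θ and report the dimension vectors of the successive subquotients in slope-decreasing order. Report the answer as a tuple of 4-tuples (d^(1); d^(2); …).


Interval decomposition of M: I[1,2]^2, I[1,4], I[2,2], I[4,4]^3.
HN type (ℓ=4): μ^(1)=5; μ^(2)=3; μ^(3)=1; μ^(4)=-9

((0, 0, 0, 4); (0, 0, 1, 0); (0, 4, 0, 0); (3, 0, 0, 0))


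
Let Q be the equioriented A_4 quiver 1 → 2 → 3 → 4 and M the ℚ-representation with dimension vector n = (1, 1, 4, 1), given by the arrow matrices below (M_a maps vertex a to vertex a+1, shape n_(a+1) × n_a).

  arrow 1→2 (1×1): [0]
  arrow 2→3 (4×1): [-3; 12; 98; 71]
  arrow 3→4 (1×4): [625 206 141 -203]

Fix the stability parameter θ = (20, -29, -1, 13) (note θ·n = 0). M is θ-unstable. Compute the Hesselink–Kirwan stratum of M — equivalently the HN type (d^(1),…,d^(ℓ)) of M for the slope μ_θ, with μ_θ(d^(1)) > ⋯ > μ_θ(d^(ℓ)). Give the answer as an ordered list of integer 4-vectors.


Barcode: M ≅ I[1,1], I[2,4], I[3,3]^3. HN layers by μ_θ (4 steps, strictly decreasing):
  μ^(1)=20; μ^(2)=13; μ^(3)=-1; μ^(4)=-29

((1, 0, 0, 0); (0, 0, 0, 1); (0, 0, 4, 0); (0, 1, 0, 0))


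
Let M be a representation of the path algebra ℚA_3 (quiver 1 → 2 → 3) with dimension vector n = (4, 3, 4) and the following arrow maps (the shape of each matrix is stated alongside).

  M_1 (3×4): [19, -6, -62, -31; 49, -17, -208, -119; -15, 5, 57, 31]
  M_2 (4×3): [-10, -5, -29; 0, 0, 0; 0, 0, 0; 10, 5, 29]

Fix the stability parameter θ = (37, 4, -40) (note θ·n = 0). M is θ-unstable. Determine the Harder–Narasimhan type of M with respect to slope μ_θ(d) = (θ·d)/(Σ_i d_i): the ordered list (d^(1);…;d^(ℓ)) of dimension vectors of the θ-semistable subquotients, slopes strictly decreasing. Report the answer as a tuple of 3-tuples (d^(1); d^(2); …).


Via rank(M_{q-1}∘⋯∘M_p): M ≅ I[1,1], I[1,2]^2, I[1,3], I[3,3]^3.
μ_θ-semistable layers: μ^(1)=37; μ^(2)=41/2; μ^(3)=1/3; μ^(4)=-40

((1, 0, 0); (2, 2, 0); (1, 1, 1); (0, 0, 3))


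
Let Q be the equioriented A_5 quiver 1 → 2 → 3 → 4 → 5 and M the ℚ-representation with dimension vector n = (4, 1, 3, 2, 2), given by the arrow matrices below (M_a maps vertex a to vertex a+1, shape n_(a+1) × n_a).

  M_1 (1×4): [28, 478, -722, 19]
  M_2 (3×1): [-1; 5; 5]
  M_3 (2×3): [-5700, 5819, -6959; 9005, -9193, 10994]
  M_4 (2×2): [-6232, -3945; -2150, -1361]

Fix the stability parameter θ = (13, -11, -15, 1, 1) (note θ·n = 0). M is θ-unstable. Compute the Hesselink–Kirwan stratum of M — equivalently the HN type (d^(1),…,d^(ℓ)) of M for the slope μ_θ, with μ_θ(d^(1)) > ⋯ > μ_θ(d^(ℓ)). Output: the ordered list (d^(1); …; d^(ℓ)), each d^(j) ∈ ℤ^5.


Barcode: M ≅ I[1,1]^3, I[1,3], I[3,5]^2. HN layers by μ_θ (4 steps, strictly decreasing):
  μ^(1)=13; μ^(2)=1; μ^(3)=-13/3; μ^(4)=-15

((3, 0, 0, 0, 0); (0, 0, 0, 2, 2); (1, 1, 1, 0, 0); (0, 0, 2, 0, 0))


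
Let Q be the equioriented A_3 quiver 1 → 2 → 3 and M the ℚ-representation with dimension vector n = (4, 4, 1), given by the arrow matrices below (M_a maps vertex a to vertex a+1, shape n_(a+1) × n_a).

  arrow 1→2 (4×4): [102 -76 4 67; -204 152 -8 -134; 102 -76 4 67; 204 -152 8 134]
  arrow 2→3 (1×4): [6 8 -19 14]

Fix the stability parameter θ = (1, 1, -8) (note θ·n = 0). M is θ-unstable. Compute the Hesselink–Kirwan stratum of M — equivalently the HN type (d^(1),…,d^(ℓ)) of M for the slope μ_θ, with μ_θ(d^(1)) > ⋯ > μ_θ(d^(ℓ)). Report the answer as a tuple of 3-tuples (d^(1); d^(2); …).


Interval decomposition of M: I[1,1]^3, I[1,3], I[2,2]^3.
HN type (ℓ=2): μ^(1)=1; μ^(2)=-2

((3, 3, 0); (1, 1, 1))


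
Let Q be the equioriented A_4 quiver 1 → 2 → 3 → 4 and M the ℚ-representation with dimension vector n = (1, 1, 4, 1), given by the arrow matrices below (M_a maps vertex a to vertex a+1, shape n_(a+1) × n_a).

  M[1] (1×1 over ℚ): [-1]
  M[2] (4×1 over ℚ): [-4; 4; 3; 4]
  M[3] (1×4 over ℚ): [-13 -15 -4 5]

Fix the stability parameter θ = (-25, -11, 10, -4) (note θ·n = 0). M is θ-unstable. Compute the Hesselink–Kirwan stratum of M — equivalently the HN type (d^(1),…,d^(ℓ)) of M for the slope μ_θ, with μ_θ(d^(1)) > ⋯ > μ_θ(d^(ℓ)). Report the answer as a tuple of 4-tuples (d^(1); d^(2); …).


Barcode: M ≅ I[1,3], I[3,3]^2, I[3,4]. HN layers by μ_θ (4 steps, strictly decreasing):
  μ^(1)=10; μ^(2)=3; μ^(3)=-11; μ^(4)=-25

((0, 0, 3, 0); (0, 0, 1, 1); (0, 1, 0, 0); (1, 0, 0, 0))


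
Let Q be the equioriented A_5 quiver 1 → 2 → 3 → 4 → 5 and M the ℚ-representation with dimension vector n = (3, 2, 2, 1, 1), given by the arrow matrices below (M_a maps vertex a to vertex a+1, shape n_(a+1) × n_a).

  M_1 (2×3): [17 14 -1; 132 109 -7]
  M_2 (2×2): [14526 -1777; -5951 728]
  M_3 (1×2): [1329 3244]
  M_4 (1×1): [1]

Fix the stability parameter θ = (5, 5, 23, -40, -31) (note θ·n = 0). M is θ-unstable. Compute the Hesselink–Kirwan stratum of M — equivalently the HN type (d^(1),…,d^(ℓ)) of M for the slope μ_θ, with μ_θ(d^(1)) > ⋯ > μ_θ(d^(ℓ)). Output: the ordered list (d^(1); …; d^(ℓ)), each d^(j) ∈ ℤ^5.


Via rank(M_{q-1}∘⋯∘M_p): M ≅ I[1,1], I[1,3], I[1,5].
μ_θ-semistable layers: μ^(1)=23; μ^(2)=5; μ^(3)=-38/5

((0, 0, 1, 0, 0); (2, 1, 0, 0, 0); (1, 1, 1, 1, 1))


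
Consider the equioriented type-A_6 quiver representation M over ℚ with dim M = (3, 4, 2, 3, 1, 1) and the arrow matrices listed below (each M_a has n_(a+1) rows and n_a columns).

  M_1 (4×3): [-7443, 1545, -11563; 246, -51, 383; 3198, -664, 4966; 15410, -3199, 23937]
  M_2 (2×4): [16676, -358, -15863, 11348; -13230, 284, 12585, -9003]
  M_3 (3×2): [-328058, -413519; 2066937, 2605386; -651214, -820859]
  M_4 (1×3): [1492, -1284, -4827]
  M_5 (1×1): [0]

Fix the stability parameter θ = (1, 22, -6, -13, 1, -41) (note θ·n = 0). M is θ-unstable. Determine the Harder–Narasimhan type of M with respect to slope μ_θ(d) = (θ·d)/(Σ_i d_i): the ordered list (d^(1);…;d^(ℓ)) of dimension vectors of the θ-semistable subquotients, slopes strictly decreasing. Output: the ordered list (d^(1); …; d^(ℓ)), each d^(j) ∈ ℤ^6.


Via rank(M_{q-1}∘⋯∘M_p): M ≅ I[1,2], I[1,4], I[1,5], I[2,2], I[4,4], I[6,6].
μ_θ-semistable layers: μ^(1)=22; μ^(2)=1; μ^(3)=-13; μ^(4)=-41

((0, 2, 0, 0, 0, 0); (3, 2, 2, 2, 1, 0); (0, 0, 0, 1, 0, 0); (0, 0, 0, 0, 0, 1))


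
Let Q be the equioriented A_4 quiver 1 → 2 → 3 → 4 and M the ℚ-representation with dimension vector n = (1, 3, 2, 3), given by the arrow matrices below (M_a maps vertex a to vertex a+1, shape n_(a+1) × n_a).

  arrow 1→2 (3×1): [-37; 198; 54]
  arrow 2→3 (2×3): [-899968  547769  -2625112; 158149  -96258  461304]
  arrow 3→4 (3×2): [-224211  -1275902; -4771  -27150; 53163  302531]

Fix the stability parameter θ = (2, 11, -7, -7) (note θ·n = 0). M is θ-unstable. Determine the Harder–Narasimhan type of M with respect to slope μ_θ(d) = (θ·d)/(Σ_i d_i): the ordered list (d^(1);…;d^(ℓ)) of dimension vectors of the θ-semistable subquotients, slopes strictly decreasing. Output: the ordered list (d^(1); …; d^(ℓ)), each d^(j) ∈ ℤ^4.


Interval decomposition of M: I[1,4], I[2,2], I[2,4], I[4,4].
HN type (ℓ=4): μ^(1)=11; μ^(2)=-1/4; μ^(3)=-1; μ^(4)=-7

((0, 1, 0, 0); (1, 1, 1, 1); (0, 1, 1, 1); (0, 0, 0, 1))


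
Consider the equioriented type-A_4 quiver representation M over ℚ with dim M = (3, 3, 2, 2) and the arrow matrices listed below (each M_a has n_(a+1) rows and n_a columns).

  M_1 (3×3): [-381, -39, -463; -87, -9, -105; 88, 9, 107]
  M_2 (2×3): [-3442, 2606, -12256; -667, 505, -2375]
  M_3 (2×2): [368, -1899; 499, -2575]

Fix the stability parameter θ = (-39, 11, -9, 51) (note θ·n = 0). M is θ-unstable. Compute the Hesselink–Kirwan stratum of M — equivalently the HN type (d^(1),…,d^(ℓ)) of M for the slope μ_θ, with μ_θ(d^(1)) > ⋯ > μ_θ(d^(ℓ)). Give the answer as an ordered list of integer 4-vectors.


Interval decomposition of M: I[1,1], I[1,4]^2, I[2,2].
HN type (ℓ=4): μ^(1)=51; μ^(2)=11; μ^(3)=1; μ^(4)=-39

((0, 0, 0, 2); (0, 1, 0, 0); (0, 2, 2, 0); (3, 0, 0, 0))


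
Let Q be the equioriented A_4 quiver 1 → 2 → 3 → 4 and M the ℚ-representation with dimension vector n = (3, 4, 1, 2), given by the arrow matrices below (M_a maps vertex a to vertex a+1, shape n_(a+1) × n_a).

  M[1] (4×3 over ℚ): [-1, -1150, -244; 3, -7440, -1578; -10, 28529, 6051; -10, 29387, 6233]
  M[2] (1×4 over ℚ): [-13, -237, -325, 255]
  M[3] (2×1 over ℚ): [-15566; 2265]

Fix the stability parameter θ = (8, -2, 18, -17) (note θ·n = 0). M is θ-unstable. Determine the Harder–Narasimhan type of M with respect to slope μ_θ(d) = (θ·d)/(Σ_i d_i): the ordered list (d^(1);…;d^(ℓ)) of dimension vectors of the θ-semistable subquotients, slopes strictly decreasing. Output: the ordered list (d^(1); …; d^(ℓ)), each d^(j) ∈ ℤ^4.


Via rank(M_{q-1}∘⋯∘M_p): M ≅ I[1,1], I[1,2], I[1,4], I[2,2]^2, I[4,4].
μ_θ-semistable layers: μ^(1)=8; μ^(2)=3; μ^(3)=7/4; μ^(4)=-2; μ^(5)=-17

((1, 0, 0, 0); (1, 1, 0, 0); (1, 1, 1, 1); (0, 2, 0, 0); (0, 0, 0, 1))


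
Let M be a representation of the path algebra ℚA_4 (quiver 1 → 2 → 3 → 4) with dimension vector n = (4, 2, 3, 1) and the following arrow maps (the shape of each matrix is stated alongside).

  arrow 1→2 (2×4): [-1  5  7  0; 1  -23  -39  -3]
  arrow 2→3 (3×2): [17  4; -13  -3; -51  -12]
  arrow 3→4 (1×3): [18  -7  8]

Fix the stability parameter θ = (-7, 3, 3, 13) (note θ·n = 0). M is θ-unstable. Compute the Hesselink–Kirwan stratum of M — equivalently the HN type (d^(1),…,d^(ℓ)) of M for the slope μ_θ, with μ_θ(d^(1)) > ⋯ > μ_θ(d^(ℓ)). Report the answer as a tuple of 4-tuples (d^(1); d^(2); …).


Barcode: M ≅ I[1,1]^2, I[1,3], I[1,4], I[3,3]. HN layers by μ_θ (3 steps, strictly decreasing):
  μ^(1)=13; μ^(2)=3; μ^(3)=-7

((0, 0, 0, 1); (0, 2, 3, 0); (4, 0, 0, 0))


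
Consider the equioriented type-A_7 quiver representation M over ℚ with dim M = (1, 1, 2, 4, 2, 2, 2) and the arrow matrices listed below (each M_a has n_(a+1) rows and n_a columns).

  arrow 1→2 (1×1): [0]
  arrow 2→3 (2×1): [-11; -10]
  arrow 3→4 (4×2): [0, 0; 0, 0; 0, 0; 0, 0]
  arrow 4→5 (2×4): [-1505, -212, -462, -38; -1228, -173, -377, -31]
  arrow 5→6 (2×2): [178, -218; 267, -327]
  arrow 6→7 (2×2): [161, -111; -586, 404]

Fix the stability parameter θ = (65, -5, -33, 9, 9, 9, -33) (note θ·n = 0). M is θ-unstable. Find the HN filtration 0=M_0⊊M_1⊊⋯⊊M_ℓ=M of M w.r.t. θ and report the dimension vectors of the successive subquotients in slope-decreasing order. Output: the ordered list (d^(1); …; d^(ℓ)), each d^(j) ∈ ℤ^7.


Via rank(M_{q-1}∘⋯∘M_p): M ≅ I[1,1], I[2,3], I[3,3], I[4,4]^2, I[4,5], I[4,7], I[6,7].
μ_θ-semistable layers: μ^(1)=65; μ^(2)=9; μ^(3)=-3/2; μ^(4)=-12; μ^(5)=-19; μ^(6)=-33

((1, 0, 0, 0, 0, 0, 0); (0, 0, 0, 3, 1, 0, 0); (0, 0, 0, 1, 1, 1, 1); (0, 0, 0, 0, 0, 1, 1); (0, 1, 1, 0, 0, 0, 0); (0, 0, 1, 0, 0, 0, 0))


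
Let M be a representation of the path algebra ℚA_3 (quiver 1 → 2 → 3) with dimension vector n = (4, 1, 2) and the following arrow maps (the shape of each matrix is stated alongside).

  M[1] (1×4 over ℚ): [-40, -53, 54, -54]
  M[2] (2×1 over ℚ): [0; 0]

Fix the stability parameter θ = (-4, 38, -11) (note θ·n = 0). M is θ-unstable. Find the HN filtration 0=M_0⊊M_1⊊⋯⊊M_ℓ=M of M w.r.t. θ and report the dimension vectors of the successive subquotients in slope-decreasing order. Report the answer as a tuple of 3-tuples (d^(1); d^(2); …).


Barcode: M ≅ I[1,1]^3, I[1,2], I[3,3]^2. HN layers by μ_θ (3 steps, strictly decreasing):
  μ^(1)=38; μ^(2)=-4; μ^(3)=-11

((0, 1, 0); (4, 0, 0); (0, 0, 2))


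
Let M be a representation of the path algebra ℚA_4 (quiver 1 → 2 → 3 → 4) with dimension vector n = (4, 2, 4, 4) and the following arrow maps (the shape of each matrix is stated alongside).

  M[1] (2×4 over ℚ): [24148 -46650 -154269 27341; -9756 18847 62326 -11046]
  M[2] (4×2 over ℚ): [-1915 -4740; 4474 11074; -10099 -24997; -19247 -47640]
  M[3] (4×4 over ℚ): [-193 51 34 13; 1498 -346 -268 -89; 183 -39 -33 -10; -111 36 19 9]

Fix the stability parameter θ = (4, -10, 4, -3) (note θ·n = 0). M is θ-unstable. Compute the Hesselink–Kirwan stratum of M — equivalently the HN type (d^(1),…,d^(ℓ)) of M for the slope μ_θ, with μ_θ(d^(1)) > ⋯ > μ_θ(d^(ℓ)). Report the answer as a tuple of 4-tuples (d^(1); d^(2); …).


Interval decomposition of M: I[1,1]^2, I[1,4]^2, I[3,4]^2.
HN type (ℓ=3): μ^(1)=4; μ^(2)=1/2; μ^(3)=-3

((2, 0, 0, 0); (0, 0, 4, 4); (2, 2, 0, 0))


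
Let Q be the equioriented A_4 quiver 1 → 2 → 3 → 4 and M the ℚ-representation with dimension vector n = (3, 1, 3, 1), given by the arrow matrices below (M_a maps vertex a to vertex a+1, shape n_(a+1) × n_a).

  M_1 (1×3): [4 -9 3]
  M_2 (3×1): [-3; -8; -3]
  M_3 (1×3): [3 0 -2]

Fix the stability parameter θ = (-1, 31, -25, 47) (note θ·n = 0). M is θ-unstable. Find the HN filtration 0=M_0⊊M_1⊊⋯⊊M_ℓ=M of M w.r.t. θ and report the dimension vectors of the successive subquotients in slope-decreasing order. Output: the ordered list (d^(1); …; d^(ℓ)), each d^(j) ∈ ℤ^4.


Interval decomposition of M: I[1,1]^2, I[1,4], I[3,3]^2.
HN type (ℓ=4): μ^(1)=47; μ^(2)=3; μ^(3)=-1; μ^(4)=-25

((0, 0, 0, 1); (0, 1, 1, 0); (3, 0, 0, 0); (0, 0, 2, 0))


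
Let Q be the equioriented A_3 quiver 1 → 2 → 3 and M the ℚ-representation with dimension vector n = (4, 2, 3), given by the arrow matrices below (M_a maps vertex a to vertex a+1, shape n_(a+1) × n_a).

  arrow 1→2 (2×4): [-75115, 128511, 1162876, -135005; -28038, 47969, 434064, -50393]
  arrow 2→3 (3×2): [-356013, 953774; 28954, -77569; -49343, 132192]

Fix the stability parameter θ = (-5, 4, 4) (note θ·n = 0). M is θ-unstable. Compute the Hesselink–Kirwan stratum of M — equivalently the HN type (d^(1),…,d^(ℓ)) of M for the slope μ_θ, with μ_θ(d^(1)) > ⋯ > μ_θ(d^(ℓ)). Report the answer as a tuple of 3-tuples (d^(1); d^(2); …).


Via rank(M_{q-1}∘⋯∘M_p): M ≅ I[1,1]^2, I[1,3]^2, I[3,3].
μ_θ-semistable layers: μ^(1)=4; μ^(2)=-5

((0, 2, 3); (4, 0, 0))


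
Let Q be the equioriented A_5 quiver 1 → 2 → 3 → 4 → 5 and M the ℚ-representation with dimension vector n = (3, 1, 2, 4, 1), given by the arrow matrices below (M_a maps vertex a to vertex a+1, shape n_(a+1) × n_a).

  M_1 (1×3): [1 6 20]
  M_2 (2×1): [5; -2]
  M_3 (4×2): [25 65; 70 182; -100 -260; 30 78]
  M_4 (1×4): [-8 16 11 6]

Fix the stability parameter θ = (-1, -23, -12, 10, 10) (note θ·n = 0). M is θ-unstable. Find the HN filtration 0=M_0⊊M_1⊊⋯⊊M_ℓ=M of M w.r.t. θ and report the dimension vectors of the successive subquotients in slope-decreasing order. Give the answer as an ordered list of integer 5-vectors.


Interval decomposition of M: I[1,1]^2, I[1,4], I[3,3], I[4,4]^2, I[4,5].
HN type (ℓ=3): μ^(1)=10; μ^(2)=-1; μ^(3)=-12

((0, 0, 0, 4, 1); (2, 0, 0, 0, 0); (1, 1, 2, 0, 0))


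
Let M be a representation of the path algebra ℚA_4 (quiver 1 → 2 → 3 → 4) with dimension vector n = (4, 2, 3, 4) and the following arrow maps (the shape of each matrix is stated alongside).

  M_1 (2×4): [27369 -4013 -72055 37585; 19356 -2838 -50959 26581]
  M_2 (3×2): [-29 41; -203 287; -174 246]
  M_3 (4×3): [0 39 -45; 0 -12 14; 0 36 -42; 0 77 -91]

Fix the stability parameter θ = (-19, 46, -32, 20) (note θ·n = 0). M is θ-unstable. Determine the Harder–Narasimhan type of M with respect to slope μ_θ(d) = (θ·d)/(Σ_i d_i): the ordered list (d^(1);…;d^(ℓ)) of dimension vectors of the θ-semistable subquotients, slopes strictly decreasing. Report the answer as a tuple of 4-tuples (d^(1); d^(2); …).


Barcode: M ≅ I[1,1]^2, I[1,2], I[1,4], I[3,3], I[3,4], I[4,4]^2. HN layers by μ_θ (5 steps, strictly decreasing):
  μ^(1)=46; μ^(2)=20; μ^(3)=7; μ^(4)=-19; μ^(5)=-32

((0, 1, 0, 0); (0, 0, 0, 4); (0, 1, 1, 0); (4, 0, 0, 0); (0, 0, 2, 0))


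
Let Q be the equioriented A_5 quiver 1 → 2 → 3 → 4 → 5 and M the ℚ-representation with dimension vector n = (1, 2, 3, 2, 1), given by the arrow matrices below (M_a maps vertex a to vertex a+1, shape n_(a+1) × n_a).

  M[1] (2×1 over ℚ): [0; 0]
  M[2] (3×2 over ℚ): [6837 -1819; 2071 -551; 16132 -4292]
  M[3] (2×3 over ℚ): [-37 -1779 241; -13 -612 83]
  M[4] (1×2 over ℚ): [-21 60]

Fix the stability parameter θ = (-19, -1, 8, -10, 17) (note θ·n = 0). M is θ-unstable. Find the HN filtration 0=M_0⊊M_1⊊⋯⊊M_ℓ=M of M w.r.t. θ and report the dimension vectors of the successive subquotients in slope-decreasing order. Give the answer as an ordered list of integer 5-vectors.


Interval decomposition of M: I[1,1], I[2,4], I[2,5], I[3,3].
HN type (ℓ=4): μ^(1)=17; μ^(2)=8; μ^(3)=-1; μ^(4)=-19

((0, 0, 0, 0, 1); (0, 0, 1, 0, 0); (0, 2, 2, 2, 0); (1, 0, 0, 0, 0))


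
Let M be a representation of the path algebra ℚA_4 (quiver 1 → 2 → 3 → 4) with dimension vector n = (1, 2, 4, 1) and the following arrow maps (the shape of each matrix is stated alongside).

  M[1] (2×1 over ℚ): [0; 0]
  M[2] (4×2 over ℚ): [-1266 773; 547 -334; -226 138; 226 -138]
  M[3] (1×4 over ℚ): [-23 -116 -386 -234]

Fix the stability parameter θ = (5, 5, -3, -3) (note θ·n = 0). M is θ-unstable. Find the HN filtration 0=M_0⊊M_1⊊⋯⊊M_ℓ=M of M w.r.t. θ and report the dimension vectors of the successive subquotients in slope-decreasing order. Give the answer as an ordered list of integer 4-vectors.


Interval decomposition of M: I[1,1], I[2,3], I[2,4], I[3,3]^2.
HN type (ℓ=4): μ^(1)=5; μ^(2)=1; μ^(3)=-1/3; μ^(4)=-3

((1, 0, 0, 0); (0, 1, 1, 0); (0, 1, 1, 1); (0, 0, 2, 0))


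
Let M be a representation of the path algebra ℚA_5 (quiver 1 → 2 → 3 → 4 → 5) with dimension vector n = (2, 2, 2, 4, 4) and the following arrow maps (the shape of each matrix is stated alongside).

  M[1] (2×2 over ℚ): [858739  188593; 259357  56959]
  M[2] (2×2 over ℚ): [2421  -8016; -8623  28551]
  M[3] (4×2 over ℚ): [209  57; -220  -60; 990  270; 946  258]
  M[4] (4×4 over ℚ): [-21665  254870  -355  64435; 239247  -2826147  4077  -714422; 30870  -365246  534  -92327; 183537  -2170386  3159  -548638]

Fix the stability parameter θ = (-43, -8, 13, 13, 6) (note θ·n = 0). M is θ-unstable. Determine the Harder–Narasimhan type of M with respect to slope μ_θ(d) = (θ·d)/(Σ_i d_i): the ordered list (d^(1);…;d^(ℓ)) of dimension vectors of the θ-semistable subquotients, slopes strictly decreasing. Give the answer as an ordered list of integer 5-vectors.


Via rank(M_{q-1}∘⋯∘M_p): M ≅ I[1,1], I[1,5], I[2,3], I[4,4], I[4,5]^2, I[5,5].
μ_θ-semistable layers: μ^(1)=13; μ^(2)=32/3; μ^(3)=19/2; μ^(4)=6; μ^(5)=-8; μ^(6)=-43

((0, 0, 1, 1, 0); (0, 0, 1, 1, 1); (0, 0, 0, 2, 2); (0, 0, 0, 0, 1); (0, 2, 0, 0, 0); (2, 0, 0, 0, 0))


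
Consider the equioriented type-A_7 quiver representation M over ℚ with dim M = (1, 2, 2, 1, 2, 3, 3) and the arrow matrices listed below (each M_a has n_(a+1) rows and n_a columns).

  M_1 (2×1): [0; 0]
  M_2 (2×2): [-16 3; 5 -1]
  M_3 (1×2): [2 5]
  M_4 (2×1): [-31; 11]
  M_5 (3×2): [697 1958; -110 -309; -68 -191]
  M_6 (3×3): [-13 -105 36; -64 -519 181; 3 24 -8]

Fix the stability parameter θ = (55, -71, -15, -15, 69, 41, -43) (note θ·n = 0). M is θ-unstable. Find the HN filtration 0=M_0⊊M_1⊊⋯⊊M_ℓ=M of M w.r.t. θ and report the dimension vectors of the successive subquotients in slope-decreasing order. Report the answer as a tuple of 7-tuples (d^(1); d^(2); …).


Barcode: M ≅ I[1,1], I[2,3], I[2,7], I[5,7], I[6,7]. HN layers by μ_θ (5 steps, strictly decreasing):
  μ^(1)=55; μ^(2)=67/3; μ^(3)=-1; μ^(4)=-15; μ^(5)=-71

((1, 0, 0, 0, 0, 0, 0); (0, 0, 0, 0, 2, 2, 2); (0, 0, 0, 0, 0, 1, 1); (0, 0, 2, 1, 0, 0, 0); (0, 2, 0, 0, 0, 0, 0))


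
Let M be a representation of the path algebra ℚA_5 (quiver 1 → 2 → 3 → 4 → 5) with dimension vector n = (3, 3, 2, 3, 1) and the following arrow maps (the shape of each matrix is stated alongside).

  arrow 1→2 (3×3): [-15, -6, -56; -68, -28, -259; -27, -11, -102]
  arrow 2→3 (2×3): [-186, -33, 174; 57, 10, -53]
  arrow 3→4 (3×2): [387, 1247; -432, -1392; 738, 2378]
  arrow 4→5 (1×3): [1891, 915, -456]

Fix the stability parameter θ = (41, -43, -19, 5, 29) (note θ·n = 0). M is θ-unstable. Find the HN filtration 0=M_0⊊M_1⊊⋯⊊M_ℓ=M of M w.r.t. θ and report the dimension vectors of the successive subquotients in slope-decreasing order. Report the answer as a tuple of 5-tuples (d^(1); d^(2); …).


Interval decomposition of M: I[1,2], I[1,3], I[1,5], I[4,4]^2.
HN type (ℓ=4): μ^(1)=29; μ^(2)=5; μ^(3)=-1; μ^(4)=-7

((0, 0, 0, 0, 1); (0, 0, 0, 3, 0); (1, 1, 0, 0, 0); (2, 2, 2, 0, 0))


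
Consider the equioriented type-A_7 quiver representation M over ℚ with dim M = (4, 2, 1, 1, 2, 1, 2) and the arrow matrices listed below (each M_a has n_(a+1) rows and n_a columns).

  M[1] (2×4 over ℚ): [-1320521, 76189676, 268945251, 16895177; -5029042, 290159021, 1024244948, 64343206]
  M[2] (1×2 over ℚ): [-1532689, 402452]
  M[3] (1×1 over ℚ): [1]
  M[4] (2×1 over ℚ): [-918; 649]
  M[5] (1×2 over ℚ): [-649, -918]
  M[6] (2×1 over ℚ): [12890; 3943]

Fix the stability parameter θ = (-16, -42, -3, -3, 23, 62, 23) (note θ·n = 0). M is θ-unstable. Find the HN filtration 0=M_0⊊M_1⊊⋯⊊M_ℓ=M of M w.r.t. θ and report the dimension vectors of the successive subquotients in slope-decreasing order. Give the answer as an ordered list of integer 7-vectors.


Via rank(M_{q-1}∘⋯∘M_p): M ≅ I[1,1]^2, I[1,2], I[1,5], I[5,7], I[7,7].
μ_θ-semistable layers: μ^(1)=85/2; μ^(2)=23; μ^(3)=-3; μ^(4)=-16; μ^(5)=-29

((0, 0, 0, 0, 0, 1, 1); (0, 0, 0, 0, 2, 0, 1); (0, 0, 1, 1, 0, 0, 0); (2, 0, 0, 0, 0, 0, 0); (2, 2, 0, 0, 0, 0, 0))


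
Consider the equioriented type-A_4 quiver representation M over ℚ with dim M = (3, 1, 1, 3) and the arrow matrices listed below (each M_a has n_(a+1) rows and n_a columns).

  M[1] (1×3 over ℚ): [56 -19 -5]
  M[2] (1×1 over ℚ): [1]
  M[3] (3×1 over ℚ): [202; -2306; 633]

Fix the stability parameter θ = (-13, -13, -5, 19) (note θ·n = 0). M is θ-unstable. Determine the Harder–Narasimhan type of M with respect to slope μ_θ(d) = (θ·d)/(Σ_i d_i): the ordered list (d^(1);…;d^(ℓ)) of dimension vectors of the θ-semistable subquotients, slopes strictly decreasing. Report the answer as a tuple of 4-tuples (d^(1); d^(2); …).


Interval decomposition of M: I[1,1]^2, I[1,4], I[4,4]^2.
HN type (ℓ=3): μ^(1)=19; μ^(2)=-5; μ^(3)=-13

((0, 0, 0, 3); (0, 0, 1, 0); (3, 1, 0, 0))


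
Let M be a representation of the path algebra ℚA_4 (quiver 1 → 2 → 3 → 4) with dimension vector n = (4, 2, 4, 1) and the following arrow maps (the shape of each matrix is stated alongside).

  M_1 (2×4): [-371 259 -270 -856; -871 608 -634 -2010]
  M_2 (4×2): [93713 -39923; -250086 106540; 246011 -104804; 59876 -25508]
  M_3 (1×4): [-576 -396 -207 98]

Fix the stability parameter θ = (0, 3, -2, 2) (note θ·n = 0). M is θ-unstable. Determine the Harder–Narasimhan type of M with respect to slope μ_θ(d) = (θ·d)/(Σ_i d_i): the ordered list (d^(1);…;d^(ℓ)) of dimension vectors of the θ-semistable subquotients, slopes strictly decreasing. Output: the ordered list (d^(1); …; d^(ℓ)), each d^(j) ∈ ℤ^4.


Barcode: M ≅ I[1,1]^2, I[1,3], I[1,4], I[3,3]^2. HN layers by μ_θ (4 steps, strictly decreasing):
  μ^(1)=2; μ^(2)=1/2; μ^(3)=0; μ^(4)=-2

((0, 0, 0, 1); (0, 2, 2, 0); (4, 0, 0, 0); (0, 0, 2, 0))


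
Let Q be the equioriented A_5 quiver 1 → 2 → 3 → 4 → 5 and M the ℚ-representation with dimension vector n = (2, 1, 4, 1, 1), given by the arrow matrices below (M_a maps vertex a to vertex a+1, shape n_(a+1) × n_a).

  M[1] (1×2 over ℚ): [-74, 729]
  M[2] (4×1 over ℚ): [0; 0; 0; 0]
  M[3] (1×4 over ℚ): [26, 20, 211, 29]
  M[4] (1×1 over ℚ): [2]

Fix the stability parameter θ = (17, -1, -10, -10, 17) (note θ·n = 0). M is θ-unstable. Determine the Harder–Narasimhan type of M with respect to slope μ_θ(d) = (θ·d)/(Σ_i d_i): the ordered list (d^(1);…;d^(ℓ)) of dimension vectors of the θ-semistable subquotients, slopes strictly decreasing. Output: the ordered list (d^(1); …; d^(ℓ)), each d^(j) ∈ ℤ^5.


Interval decomposition of M: I[1,1], I[1,2], I[3,3]^3, I[3,5].
HN type (ℓ=3): μ^(1)=17; μ^(2)=8; μ^(3)=-10

((1, 0, 0, 0, 1); (1, 1, 0, 0, 0); (0, 0, 4, 1, 0))


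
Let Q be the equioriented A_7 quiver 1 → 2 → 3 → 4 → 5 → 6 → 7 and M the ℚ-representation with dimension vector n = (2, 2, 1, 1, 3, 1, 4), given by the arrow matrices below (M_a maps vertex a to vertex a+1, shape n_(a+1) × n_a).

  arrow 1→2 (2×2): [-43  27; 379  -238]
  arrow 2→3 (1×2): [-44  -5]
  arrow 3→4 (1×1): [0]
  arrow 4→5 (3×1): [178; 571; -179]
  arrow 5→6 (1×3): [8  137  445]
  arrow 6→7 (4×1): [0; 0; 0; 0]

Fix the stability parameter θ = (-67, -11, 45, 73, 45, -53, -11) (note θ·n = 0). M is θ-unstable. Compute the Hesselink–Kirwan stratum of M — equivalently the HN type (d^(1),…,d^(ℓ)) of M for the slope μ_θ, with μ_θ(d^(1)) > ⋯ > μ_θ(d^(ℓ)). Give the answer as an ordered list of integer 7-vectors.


Via rank(M_{q-1}∘⋯∘M_p): M ≅ I[1,2], I[1,3], I[4,6], I[5,5]^2, I[7,7]^4.
μ_θ-semistable layers: μ^(1)=45; μ^(2)=65/3; μ^(3)=-11; μ^(4)=-67

((0, 0, 1, 0, 2, 0, 0); (0, 0, 0, 1, 1, 1, 0); (0, 2, 0, 0, 0, 0, 4); (2, 0, 0, 0, 0, 0, 0))


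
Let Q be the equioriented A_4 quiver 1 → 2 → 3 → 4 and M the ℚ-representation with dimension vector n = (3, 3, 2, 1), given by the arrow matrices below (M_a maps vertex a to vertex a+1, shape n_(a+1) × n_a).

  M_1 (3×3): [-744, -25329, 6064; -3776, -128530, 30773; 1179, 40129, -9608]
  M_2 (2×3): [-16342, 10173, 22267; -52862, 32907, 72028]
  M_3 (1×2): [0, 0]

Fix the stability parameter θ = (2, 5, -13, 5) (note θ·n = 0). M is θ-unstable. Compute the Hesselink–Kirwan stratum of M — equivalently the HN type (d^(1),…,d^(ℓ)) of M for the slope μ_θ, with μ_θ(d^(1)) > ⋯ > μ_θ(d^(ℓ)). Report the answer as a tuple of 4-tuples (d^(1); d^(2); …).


Via rank(M_{q-1}∘⋯∘M_p): M ≅ I[1,2], I[1,3]^2, I[4,4].
μ_θ-semistable layers: μ^(1)=5; μ^(2)=2; μ^(3)=-2

((0, 1, 0, 1); (1, 0, 0, 0); (2, 2, 2, 0))


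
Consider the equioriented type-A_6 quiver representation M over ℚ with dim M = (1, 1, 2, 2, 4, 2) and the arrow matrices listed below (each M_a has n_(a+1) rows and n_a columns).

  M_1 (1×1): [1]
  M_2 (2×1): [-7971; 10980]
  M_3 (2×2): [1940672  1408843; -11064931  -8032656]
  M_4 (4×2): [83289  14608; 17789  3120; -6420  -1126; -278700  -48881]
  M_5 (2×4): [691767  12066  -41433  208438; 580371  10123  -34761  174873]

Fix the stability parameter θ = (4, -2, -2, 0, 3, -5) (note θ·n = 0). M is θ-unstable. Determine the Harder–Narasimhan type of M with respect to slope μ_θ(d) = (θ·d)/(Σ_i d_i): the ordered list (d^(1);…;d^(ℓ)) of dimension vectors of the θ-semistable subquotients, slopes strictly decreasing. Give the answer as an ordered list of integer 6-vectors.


Interval decomposition of M: I[1,6], I[3,6], I[5,5]^2.
HN type (ℓ=4): μ^(1)=3; μ^(2)=-1/3; μ^(3)=-2/3; μ^(4)=-2

((0, 0, 0, 0, 2, 0); (1, 1, 1, 1, 1, 1); (0, 0, 0, 1, 1, 1); (0, 0, 1, 0, 0, 0))


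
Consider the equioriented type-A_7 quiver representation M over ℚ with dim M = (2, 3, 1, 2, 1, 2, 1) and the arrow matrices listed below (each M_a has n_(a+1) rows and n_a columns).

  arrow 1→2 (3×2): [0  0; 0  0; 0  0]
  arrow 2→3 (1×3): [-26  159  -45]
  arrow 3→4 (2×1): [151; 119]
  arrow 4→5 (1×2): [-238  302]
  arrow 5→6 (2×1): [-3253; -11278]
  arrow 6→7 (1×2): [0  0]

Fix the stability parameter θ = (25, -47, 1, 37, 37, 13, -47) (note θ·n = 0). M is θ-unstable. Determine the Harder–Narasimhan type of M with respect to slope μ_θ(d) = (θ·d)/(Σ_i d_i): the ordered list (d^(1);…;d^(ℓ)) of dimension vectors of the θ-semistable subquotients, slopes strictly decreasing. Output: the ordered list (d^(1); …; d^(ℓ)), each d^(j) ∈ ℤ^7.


Via rank(M_{q-1}∘⋯∘M_p): M ≅ I[1,1]^2, I[2,2]^2, I[2,4], I[4,6], I[6,6], I[7,7].
μ_θ-semistable layers: μ^(1)=37; μ^(2)=29; μ^(3)=25; μ^(4)=13; μ^(5)=1; μ^(6)=-47

((0, 0, 0, 1, 0, 0, 0); (0, 0, 0, 1, 1, 1, 0); (2, 0, 0, 0, 0, 0, 0); (0, 0, 0, 0, 0, 1, 0); (0, 0, 1, 0, 0, 0, 0); (0, 3, 0, 0, 0, 0, 1))


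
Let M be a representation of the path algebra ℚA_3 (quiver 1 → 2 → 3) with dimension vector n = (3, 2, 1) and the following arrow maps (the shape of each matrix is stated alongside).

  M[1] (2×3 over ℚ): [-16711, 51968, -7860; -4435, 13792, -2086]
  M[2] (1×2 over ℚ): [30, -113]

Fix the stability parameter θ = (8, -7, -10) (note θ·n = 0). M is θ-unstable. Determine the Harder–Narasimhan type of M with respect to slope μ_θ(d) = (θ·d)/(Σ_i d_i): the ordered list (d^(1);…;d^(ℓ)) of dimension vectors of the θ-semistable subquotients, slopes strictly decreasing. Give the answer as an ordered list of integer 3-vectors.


Barcode: M ≅ I[1,1], I[1,2], I[1,3]. HN layers by μ_θ (3 steps, strictly decreasing):
  μ^(1)=8; μ^(2)=1/2; μ^(3)=-3

((1, 0, 0); (1, 1, 0); (1, 1, 1))


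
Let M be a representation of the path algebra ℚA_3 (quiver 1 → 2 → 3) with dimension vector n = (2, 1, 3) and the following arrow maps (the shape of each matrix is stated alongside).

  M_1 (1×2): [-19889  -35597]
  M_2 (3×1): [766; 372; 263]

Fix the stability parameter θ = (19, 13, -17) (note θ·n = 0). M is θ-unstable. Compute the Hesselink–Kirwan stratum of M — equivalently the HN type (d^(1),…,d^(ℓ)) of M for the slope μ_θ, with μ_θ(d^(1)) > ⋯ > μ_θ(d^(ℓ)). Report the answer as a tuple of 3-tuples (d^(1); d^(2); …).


Barcode: M ≅ I[1,1], I[1,3], I[3,3]^2. HN layers by μ_θ (3 steps, strictly decreasing):
  μ^(1)=19; μ^(2)=5; μ^(3)=-17

((1, 0, 0); (1, 1, 1); (0, 0, 2))


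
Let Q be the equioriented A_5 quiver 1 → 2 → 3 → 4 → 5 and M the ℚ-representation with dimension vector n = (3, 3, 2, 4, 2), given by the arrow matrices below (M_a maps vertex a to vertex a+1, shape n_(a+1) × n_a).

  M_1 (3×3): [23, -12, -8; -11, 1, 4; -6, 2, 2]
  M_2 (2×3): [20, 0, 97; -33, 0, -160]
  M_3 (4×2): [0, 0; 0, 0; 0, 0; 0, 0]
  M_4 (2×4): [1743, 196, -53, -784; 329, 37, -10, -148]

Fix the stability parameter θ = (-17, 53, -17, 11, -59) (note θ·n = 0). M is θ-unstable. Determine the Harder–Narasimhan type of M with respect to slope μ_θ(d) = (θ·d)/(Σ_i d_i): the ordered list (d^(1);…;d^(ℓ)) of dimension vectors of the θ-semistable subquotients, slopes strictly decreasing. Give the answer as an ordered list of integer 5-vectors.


Interval decomposition of M: I[1,2], I[1,3]^2, I[4,4]^2, I[4,5]^2.
HN type (ℓ=5): μ^(1)=53; μ^(2)=18; μ^(3)=11; μ^(4)=-17; μ^(5)=-24

((0, 1, 0, 0, 0); (0, 2, 2, 0, 0); (0, 0, 0, 2, 0); (3, 0, 0, 0, 0); (0, 0, 0, 2, 2))


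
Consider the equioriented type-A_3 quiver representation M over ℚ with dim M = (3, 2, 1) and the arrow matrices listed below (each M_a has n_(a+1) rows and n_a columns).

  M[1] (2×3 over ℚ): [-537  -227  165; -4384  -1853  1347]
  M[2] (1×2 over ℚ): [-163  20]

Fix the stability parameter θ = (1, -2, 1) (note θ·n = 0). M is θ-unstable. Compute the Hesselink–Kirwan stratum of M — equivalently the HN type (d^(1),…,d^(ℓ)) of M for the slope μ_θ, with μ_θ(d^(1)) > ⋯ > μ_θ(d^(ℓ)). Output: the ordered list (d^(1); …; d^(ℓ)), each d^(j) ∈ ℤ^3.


Barcode: M ≅ I[1,1], I[1,2], I[1,3]. HN layers by μ_θ (2 steps, strictly decreasing):
  μ^(1)=1; μ^(2)=-1/2

((1, 0, 1); (2, 2, 0))


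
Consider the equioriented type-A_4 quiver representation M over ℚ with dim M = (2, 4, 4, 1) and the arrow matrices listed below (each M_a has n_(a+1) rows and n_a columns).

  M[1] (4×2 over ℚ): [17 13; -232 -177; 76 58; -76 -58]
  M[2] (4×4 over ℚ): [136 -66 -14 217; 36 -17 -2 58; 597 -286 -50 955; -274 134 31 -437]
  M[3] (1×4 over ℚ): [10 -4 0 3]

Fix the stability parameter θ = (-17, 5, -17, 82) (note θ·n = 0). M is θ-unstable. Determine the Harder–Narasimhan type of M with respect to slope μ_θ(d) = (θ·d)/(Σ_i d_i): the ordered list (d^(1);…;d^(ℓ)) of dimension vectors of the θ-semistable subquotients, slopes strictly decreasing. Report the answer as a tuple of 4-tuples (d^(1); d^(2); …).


Barcode: M ≅ I[1,3], I[1,4], I[2,3]^2. HN layers by μ_θ (3 steps, strictly decreasing):
  μ^(1)=82; μ^(2)=-6; μ^(3)=-17

((0, 0, 0, 1); (0, 4, 4, 0); (2, 0, 0, 0))


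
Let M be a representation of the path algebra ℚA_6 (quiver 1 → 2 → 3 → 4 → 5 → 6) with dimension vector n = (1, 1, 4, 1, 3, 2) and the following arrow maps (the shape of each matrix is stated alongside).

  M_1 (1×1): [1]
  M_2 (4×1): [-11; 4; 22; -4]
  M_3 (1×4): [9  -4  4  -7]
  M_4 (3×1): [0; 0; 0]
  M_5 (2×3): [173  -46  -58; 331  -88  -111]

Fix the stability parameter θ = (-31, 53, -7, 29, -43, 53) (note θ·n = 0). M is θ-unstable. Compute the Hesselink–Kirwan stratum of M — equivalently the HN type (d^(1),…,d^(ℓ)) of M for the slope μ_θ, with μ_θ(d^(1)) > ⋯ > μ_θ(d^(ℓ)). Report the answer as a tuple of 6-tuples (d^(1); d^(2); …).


Via rank(M_{q-1}∘⋯∘M_p): M ≅ I[1,4], I[3,3]^3, I[5,5], I[5,6]^2.
μ_θ-semistable layers: μ^(1)=53; μ^(2)=29; μ^(3)=23; μ^(4)=-7; μ^(5)=-31; μ^(6)=-43

((0, 0, 0, 0, 0, 2); (0, 0, 0, 1, 0, 0); (0, 1, 1, 0, 0, 0); (0, 0, 3, 0, 0, 0); (1, 0, 0, 0, 0, 0); (0, 0, 0, 0, 3, 0))


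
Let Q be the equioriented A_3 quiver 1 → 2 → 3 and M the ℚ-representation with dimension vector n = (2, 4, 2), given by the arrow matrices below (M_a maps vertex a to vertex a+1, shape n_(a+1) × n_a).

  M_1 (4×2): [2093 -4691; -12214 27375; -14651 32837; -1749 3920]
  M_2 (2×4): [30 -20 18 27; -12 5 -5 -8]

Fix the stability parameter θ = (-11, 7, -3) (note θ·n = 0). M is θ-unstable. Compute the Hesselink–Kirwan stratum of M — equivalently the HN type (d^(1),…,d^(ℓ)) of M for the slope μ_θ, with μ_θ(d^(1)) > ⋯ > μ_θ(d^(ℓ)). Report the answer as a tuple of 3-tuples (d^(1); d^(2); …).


Via rank(M_{q-1}∘⋯∘M_p): M ≅ I[1,3]^2, I[2,2]^2.
μ_θ-semistable layers: μ^(1)=7; μ^(2)=2; μ^(3)=-11

((0, 2, 0); (0, 2, 2); (2, 0, 0))


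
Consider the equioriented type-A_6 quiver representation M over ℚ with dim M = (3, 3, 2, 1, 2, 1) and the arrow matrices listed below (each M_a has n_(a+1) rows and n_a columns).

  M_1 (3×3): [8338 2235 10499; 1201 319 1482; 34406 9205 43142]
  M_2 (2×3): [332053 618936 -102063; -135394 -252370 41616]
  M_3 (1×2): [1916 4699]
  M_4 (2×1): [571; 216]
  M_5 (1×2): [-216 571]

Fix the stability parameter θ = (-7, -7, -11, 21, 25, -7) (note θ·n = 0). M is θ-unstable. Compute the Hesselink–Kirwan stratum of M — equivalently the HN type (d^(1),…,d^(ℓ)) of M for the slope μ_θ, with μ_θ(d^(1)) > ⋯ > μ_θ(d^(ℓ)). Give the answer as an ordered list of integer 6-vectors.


Barcode: M ≅ I[1,2], I[1,3], I[1,5], I[5,6]. HN layers by μ_θ (5 steps, strictly decreasing):
  μ^(1)=25; μ^(2)=21; μ^(3)=9; μ^(4)=-7; μ^(5)=-25/3

((0, 0, 0, 0, 1, 0); (0, 0, 0, 1, 0, 0); (0, 0, 0, 0, 1, 1); (1, 1, 0, 0, 0, 0); (2, 2, 2, 0, 0, 0))


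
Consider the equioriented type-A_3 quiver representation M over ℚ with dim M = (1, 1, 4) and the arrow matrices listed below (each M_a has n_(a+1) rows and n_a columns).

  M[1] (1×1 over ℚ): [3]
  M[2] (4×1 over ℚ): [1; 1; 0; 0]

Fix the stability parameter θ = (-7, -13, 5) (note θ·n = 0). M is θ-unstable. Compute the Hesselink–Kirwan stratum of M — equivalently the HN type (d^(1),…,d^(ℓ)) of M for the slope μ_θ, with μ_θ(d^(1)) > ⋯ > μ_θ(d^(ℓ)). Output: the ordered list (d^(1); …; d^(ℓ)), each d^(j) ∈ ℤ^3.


Barcode: M ≅ I[1,3], I[3,3]^3. HN layers by μ_θ (2 steps, strictly decreasing):
  μ^(1)=5; μ^(2)=-10

((0, 0, 4); (1, 1, 0))


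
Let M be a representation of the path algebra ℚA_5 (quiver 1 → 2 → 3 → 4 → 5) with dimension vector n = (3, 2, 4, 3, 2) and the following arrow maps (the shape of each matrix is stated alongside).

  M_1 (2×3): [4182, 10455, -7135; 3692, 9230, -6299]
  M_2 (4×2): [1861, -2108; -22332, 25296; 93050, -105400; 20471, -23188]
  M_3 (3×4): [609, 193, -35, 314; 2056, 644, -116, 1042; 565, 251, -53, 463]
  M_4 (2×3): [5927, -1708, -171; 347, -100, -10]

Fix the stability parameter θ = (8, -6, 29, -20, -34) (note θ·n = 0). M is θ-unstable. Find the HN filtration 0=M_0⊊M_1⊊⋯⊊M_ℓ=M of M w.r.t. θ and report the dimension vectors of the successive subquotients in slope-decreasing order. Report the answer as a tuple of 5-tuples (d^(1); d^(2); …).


Via rank(M_{q-1}∘⋯∘M_p): M ≅ I[1,1], I[1,2], I[1,5], I[3,3]^2, I[3,5], I[4,4].
μ_θ-semistable layers: μ^(1)=29; μ^(2)=8; μ^(3)=1; μ^(4)=-23/5; μ^(5)=-25/3; μ^(6)=-20

((0, 0, 2, 0, 0); (1, 0, 0, 0, 0); (1, 1, 0, 0, 0); (1, 1, 1, 1, 1); (0, 0, 1, 1, 1); (0, 0, 0, 1, 0))
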